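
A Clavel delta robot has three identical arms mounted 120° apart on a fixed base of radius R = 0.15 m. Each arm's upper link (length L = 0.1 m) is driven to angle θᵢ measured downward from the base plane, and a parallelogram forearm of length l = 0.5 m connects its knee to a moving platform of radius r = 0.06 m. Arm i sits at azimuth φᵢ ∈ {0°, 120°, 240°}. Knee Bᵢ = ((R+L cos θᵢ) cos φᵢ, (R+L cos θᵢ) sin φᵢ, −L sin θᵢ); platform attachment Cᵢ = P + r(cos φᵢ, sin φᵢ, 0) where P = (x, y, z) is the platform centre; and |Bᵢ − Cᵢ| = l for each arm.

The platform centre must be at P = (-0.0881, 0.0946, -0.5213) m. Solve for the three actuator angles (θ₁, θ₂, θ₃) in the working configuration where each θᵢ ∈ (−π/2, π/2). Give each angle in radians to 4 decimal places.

φ1=0.0° → target in arm frame (-0.0881, 0.0946)
  A cos θ + B sin θ = C:  0.1781·cos θ + -0.5213·sin θ = -0.3621
  √(A²+B²)=0.5509;  θ1 = -1.2416+2.2881 ≈ 1.0465
arm 2 (φ=120.0°): x'=0.1260, y'=0.0290
  A=-0.0360, B=-0.5213, C=(l²−L²−A²−y'²−z²)/(2L)=-0.1694
  √(A²+B²)=0.5225;  θ2 = -1.6397+1.9010 ≈ 0.2613
rotate P by −φ3: (-0.0379, -0.1236, -0.5213)
  e−x'=0.1279;  (l²−L²−(e−x')²−y'²−z²)/2L = -0.3169
  √(A²+B²)=0.5368;  θ3 = -1.3302+2.2024 ≈ 0.8721

θ₁ = 1.0465, θ₂ = 0.2613, θ₃ = 0.8721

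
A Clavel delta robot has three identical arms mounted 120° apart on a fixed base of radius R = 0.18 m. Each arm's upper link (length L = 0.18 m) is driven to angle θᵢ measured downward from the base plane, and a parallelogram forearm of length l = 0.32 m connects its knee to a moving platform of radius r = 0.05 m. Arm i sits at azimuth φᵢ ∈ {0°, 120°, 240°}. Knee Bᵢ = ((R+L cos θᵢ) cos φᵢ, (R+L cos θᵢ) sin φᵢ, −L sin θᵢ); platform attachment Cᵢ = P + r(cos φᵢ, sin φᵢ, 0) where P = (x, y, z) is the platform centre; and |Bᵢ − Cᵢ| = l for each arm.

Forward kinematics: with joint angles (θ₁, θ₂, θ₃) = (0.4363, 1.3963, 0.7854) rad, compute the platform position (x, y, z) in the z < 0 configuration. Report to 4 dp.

(0.0966, -0.0903, -0.3119)

arm 1 at φ=0.0°: e+L cos θ1 = 0.2931;  centre 1 = (0.2931, 0.0000, -0.0761)
arm 2 at φ=120.0°: e+L cos θ2 = 0.1613;  centre 2 = (-0.0806, 0.1396, -0.1773)
arm 3 at φ=240.0°: e+L cos θ3 = 0.2573;  centre 3 = (-0.1286, -0.2228, -0.1273)
|centre ₂|²−|centre ₁|² = -0.0343;  |centre ₃|²−|centre ₁|² = -0.0093
plane₁₂: -0.7475x+0.2793y+-0.2024z = -0.0343
Cramer: x(z) = 0.0314-0.2089z;  y(z) = -0.0386+0.1656z
sphere 1 gives Az²+Bz+C=0 with A=1.0711, B=0.2487, C=-0.0266;  B²−4AC=0.1760;  roots -0.3119, 0.0797;  negative root z = -0.3119
x = 0.0966, y = -0.0903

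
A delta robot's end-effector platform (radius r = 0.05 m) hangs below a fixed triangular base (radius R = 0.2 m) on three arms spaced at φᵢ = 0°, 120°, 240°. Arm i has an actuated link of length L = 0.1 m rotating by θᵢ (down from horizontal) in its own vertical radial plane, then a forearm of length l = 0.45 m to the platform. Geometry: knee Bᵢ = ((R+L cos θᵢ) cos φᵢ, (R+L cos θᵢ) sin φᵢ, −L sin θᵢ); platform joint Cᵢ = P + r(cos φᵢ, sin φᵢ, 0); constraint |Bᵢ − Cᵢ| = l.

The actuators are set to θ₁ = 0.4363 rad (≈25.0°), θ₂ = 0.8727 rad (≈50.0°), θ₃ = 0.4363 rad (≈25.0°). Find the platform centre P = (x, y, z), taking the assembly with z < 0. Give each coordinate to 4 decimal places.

(0.0283, -0.0490, -0.4360)

φ1=0.0°: virtual centre (0.2406, 0.0000, -0.0423), radius l
arm 2 at φ=120.0°: (R−r)+L cos θ2 = 0.2143;  centre 2 = (-0.1071, 0.1856, -0.0766)
φ3=240.0°: virtual centre (-0.1203, -0.2084, -0.0423), radius l
|centre ₂|²−|centre ₁|² = -0.0079;  |centre ₃|²−|centre ₁|² = 0.0000
[-0.6955 0.3711 -0.0687]·P = -0.0079;  [-0.7219 -0.4168 0.0000]·P = 0.0000
det = 0.5578;  x = 0.0059+-0.0513z,  y = -0.0102+0.0889z
into |P−centre ₁|² = l²: 1.0105z² + 0.1068z + -0.1455 = 0;  Δ = 0.5996;  z = -0.4360 or 0.3303 → z<0 root = -0.4360
x = 0.0283, y = -0.0490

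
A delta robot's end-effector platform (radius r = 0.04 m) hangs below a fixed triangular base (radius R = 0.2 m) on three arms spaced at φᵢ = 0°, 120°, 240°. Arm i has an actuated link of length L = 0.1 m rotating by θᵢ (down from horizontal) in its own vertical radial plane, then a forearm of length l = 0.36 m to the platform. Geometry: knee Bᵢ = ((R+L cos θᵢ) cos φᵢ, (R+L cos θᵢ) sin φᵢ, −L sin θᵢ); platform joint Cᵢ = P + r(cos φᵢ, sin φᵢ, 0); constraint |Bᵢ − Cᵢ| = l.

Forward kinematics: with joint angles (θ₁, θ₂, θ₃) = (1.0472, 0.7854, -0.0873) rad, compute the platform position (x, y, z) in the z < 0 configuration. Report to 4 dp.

arm 1 at φ=0.0°: ρ1 = 0.2100;  centre 1 = (0.2100, 0.0000, -0.0866)
φ2=120.0°: virtual centre (-0.1154, 0.1998, -0.0707), radius l
centre 3 = (0.2596·cos240.0°, 0.2596·sin240.0°, 0.0087) = (-0.1298, -0.2248, 0.0087)
subtract pairs → two planes through P
plane₁₂: -0.6507x+0.3996y+0.0318z = 0.0066
det = 0.5642;  x = -0.0165+0.1604z,  y = -0.0103+0.1816z
quadratic in z: (1.0587)z²+(0.0968)z+(-0.0707)=0, √Δ=0.5556 → z ∈ {-0.3081, 0.2167}; z = -0.3081 (taking z<0)
x = -0.0659, y = -0.0663

(-0.0659, -0.0663, -0.3081)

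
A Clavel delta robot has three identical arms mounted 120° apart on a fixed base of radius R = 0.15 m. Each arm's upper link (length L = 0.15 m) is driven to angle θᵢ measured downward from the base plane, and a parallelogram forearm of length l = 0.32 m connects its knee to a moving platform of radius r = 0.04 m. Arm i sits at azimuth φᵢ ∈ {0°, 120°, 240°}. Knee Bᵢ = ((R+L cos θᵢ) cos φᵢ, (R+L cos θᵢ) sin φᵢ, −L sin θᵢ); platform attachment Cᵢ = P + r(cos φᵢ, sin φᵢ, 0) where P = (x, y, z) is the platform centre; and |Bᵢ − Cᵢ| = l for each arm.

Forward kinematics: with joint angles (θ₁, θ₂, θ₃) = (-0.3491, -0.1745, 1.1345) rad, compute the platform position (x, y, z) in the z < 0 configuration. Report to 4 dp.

O1 = (0.2510·cos0.0°, 0.2510·sin0.0°, 0.0513) = (0.2510, 0.0000, 0.0513)
φ2=120.0°: virtual centre (-0.1289, 0.2232, 0.0260), radius l
φ3=240.0°: virtual centre (-0.0867, -0.1502, -0.1359), radius l
eliminate P² terms by subtracting sphere 1 from 2 and 3
plane₁₂: -0.7596x+0.4464y+-0.0505z = 0.0015
Cramer: x(z) = 0.0135-0.3443z;  y(z) = 0.0264-0.4728z
into |P−O₁|² = l²: 1.3421z² + 0.0359z + -0.0427 = 0;  Δ = 0.2306;  z = -0.1923 or 0.1655 → z<0 root = -0.1923
x = 0.0797, y = 0.1173

(0.0797, 0.1173, -0.1923)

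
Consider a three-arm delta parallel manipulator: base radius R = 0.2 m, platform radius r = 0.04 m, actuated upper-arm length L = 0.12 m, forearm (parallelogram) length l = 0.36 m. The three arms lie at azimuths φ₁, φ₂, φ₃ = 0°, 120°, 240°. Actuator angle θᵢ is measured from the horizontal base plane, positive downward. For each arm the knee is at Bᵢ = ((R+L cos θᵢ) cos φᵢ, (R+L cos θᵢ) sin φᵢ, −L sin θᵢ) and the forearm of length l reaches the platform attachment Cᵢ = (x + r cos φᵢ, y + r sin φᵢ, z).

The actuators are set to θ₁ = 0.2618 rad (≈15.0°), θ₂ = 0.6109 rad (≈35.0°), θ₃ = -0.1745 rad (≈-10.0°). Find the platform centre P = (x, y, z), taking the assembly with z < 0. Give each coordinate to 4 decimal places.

φ1=0.0°: virtual centre (0.2759, 0.0000, -0.0311), radius l
φ2=120.0°: virtual centre (-0.1291, 0.2237, -0.0688), radius l
S3 = (0.2782·cos240.0°, 0.2782·sin240.0°, 0.0208) = (-0.1391, -0.2409, 0.0208)
subtract pairs → two planes through P
plane₁₂: -0.8101x+0.4474y+-0.0755z = -0.0056
det = 0.7617;  x = 0.0031+0.0132z,  y = -0.0069+0.1927z
quadratic in z: (1.0373)z²+(0.0523)z+(-0.0542)=0, √Δ=0.4770 → z ∈ {-0.2551, 0.2047}; z = -0.2551 (taking z<0)
x = -0.0002, y = -0.0561

(-0.0002, -0.0561, -0.2551)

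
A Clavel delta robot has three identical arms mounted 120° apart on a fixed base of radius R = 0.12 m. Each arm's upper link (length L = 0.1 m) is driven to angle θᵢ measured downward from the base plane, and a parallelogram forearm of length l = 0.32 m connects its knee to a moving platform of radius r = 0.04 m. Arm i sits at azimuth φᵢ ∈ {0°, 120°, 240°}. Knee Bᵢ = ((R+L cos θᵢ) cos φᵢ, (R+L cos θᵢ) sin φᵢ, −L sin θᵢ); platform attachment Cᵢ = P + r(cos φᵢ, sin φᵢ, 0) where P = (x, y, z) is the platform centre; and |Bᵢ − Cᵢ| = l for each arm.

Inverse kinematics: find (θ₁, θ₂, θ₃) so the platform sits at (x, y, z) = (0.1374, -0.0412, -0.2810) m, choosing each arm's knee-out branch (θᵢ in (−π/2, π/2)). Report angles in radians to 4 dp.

θ₁ = -0.3493, θ₂ = 1.0473, θ₃ = 0.6983

arm 1 (φ=0.0°): x'=0.1374, y'=-0.0412
  e−x'=-0.0574;  (l²−L²−(e−x')²−y'²−z²)/2L = 0.0422
  γ=atan2(-0.2810,-0.0574)=-1.7723;  ψ=arccos(0.1473)=1.4230;  θ1=γ+ψ≈-0.3493
rotate P by −φ2: (-0.1044, -0.0984, -0.2810)
  A cos θ + B sin θ = C:  0.1844·cos θ + -0.2810·sin θ = -0.1512
  γ=atan2(-0.2810,0.1844)=-0.9901;  ψ=arccos(-0.4498)=2.0374;  θ2=γ+ψ≈1.0473
arm 3 (φ=240.0°): x'=-0.0330, y'=0.1396
  e−x'=0.1130;  (l²−L²−(e−x')²−y'²−z²)/2L = -0.0941
  √(A²+B²)=0.3029;  θ3 = -1.1884+1.8867 ≈ 0.6983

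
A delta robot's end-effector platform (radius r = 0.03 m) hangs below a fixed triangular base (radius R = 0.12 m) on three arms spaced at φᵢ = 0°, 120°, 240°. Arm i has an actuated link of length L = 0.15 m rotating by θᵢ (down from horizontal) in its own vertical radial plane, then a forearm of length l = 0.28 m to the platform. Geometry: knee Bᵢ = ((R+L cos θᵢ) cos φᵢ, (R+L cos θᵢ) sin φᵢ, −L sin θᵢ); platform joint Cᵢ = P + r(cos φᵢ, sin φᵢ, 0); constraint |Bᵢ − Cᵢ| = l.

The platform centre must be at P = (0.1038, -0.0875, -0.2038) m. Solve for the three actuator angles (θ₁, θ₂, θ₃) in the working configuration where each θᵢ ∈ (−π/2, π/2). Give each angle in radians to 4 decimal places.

rotate P by −φ1: (0.1038, -0.0875, -0.2038)
  A cos θ + B sin θ = C:  -0.0138·cos θ + -0.2038·sin θ = 0.0217
  √(A²+B²)=0.2043;  θ1 = -1.6384+1.4642 ≈ -0.1742
arm 2 (φ=120.0°): x'=-0.1277, y'=-0.0461
  A=0.2177, B=-0.2038, C=(l²−L²−A²−y'²−z²)/(2L)=-0.1172
  γ=atan2(-0.2038,0.2177)=-0.7525;  ψ=arccos(-0.3929)=1.9746;  θ2=γ+ψ≈1.2221
rotate P by −φ3: (0.0239, 0.1336, -0.2038)
  e−x'=0.0661;  (l²−L²−(e−x')²−y'²−z²)/2L = -0.0262
  γ=atan2(-0.2038,0.0661)=-1.2571;  ψ=arccos(-0.1224)=1.6935;  θ3=γ+ψ≈0.4364

θ₁ = -0.1742, θ₂ = 1.2221, θ₃ = 0.4364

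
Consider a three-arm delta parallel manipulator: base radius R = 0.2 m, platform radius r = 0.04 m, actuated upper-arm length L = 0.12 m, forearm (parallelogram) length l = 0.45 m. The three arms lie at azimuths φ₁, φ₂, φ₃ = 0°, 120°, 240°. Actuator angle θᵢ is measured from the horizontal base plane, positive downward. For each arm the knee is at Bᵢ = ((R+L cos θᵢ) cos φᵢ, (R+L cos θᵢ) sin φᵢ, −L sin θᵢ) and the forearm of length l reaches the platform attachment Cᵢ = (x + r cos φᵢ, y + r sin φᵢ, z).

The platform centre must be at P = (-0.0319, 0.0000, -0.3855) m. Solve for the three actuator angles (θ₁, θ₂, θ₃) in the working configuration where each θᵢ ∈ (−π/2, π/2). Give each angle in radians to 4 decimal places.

θ₁ = 0.4361, θ₂ = 0.1746, θ₃ = 0.1746

φ1=0.0° → target in arm frame (-0.0319, 0.0000)
  e−x'=0.1919;  (l²−L²−(e−x')²−y'²−z²)/2L = 0.0111
  γ=atan2(-0.3855,0.1919)=-1.1089;  ψ=arccos(0.0258)=1.5450;  θ1=γ+ψ≈0.4361
arm 2 (φ=120.0°): x'=0.0159, y'=0.0276
  A=0.1441, B=-0.3855, C=(l²−L²−A²−y'²−z²)/(2L)=0.0749
  √(A²+B²)=0.4115;  θ2 = -1.2132+1.3878 ≈ 0.1746
arm 3 (φ=240.0°): x'=0.0160, y'=-0.0276
  A=0.1440, B=-0.3855, C=(l²−L²−A²−y'²−z²)/(2L)=0.0749
  √(A²+B²)=0.4115;  θ3 = -1.2132+1.3878 ≈ 0.1746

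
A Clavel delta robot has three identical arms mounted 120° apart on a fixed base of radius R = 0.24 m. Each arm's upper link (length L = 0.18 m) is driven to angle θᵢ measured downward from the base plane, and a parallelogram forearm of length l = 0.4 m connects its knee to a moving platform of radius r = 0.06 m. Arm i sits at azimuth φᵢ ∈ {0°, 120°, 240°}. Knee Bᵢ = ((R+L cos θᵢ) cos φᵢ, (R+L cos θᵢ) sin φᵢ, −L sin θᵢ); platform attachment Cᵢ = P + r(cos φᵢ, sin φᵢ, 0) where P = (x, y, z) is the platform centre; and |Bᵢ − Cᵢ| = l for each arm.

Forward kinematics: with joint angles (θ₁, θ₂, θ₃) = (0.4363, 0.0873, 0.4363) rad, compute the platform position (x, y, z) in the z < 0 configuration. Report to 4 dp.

centre 1 = (0.3431·cos0.0°, 0.3431·sin0.0°, -0.0761) = (0.3431, 0.0000, -0.0761)
centre 2 = (0.3593·cos120.0°, 0.3593·sin120.0°, -0.0157) = (-0.1797, 0.3112, -0.0157)
arm 3 at φ=240.0°: (R−r)+L cos θ3 = 0.3431;  centre 3 = (-0.1716, -0.2972, -0.0761)
|centre ₂|²−|centre ₁|² = 0.0058;  |centre ₃|²−|centre ₁|² = 0.0000
plane₁₂: -1.0456x+0.6224y+0.1207z = 0.0058
det = 1.2621;  x = -0.0027+0.0569z,  y = 0.0047+-0.0985z
quadratic in z: (1.0129)z²+(0.1119)z+(-0.0346)=0, √Δ=0.3906 → z ∈ {-0.2480, 0.1376}; z = -0.2480 (taking z<0)
x = -0.0168, y = 0.0292

(-0.0168, 0.0292, -0.2480)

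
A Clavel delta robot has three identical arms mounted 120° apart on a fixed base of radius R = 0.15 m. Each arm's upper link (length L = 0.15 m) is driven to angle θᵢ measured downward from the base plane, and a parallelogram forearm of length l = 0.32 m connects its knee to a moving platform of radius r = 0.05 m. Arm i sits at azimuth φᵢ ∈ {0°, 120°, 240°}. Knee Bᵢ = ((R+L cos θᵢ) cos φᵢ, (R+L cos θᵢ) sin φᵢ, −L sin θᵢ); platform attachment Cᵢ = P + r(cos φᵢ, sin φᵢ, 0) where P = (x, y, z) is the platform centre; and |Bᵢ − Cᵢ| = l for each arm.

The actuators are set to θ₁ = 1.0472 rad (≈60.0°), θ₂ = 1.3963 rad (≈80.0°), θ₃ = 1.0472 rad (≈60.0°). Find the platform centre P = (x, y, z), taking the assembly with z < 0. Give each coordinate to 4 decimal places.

φ1=0.0°: virtual centre (0.1750, 0.0000, -0.1299), radius l
φ2=120.0°: virtual centre (-0.0630, 0.1092, -0.1477), radius l
φ3=240.0°: virtual centre (-0.0875, -0.1516, -0.1299), radius l
eliminate P² terms by subtracting sphere 1 from 2 and 3
[-0.4760 0.2183 -0.0356]·P = -0.0098;  [-0.5250 -0.3031 0.0000]·P = 0.0000
Cramer: x(z) = 0.0115-0.0417z;  y(z) = -0.0199+0.0723z
into |P−centre ₁|² = l²: 1.0070z² + 0.2706z + -0.0584 = 0;  Δ = 0.3084;  z = -0.4101 or 0.1414 → z<0 root = -0.4101
x = 0.0286, y = -0.0495

(0.0286, -0.0495, -0.4101)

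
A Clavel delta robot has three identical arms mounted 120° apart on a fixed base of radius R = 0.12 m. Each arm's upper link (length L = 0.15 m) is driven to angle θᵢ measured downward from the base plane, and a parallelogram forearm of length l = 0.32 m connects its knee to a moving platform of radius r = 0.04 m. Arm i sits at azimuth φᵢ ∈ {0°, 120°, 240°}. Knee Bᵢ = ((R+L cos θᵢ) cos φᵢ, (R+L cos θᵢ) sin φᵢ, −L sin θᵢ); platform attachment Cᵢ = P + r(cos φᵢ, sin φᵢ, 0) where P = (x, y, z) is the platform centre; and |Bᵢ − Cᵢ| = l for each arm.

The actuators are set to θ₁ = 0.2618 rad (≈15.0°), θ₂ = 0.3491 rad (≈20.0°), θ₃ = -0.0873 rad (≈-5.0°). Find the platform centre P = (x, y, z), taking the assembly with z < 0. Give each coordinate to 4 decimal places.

S1 = (0.2249·cos0.0°, 0.2249·sin0.0°, -0.0388) = (0.2249, 0.0000, -0.0388)
S2 = (0.2210·cos120.0°, 0.2210·sin120.0°, -0.0513) = (-0.1105, 0.1914, -0.0513)
S3 = (0.2294·cos240.0°, 0.2294·sin240.0°, 0.0131) = (-0.1147, -0.1987, 0.0131)
|S₂|²−|S₁|² = -0.0006;  |S₃|²−|S₁|² = 0.0007
linear system: -0.6707x+0.3827y = -0.0006−-0.0250z; -0.6792x+-0.3974y = 0.0007−0.1038z
det = 0.5265;  x = -0.0001+0.0566z,  y = -0.0017+0.1645z
sphere 1 gives Az²+Bz+C=0 with A=1.0303, B=0.0516, C=-0.0503;  B²−4AC=0.2099;  roots -0.2474, 0.1973;  negative root z = -0.2474
x = -0.0141, y = -0.0424

(-0.0141, -0.0424, -0.2474)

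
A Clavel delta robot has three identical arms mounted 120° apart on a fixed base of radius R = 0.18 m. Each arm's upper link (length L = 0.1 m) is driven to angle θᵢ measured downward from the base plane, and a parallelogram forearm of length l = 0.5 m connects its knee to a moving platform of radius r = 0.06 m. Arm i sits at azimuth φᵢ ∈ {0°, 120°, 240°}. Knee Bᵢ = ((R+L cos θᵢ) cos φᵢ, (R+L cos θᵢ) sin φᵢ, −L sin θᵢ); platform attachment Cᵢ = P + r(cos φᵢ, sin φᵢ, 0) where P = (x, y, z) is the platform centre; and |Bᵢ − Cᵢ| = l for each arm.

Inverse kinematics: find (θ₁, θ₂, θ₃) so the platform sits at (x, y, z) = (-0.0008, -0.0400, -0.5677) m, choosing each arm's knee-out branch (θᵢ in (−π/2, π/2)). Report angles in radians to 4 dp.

rotate P by −φ1: (-0.0008, -0.0400, -0.5677)
  A=0.1208, B=-0.5677, C=(l²−L²−A²−y'²−z²)/(2L)=-0.4924
  θ1 = atan2(B,A) + arccos(C/0.5804) = 1.2225
φ2=120.0° → target in arm frame (-0.0342, 0.0207)
  A cos θ + B sin θ = C:  0.1542·cos θ + -0.5677·sin θ = -0.5325
  √(A²+B²)=0.5883;  θ2 = -1.3055+2.7026 ≈ 1.3971
φ3=240.0° → target in arm frame (0.0350, 0.0193)
  A cos θ + B sin θ = C:  0.0850·cos θ + -0.5677·sin θ = -0.4494
  θ3 = atan2(B,A) + arccos(C/0.5740) = 1.0478

θ₁ = 1.2225, θ₂ = 1.3971, θ₃ = 1.0478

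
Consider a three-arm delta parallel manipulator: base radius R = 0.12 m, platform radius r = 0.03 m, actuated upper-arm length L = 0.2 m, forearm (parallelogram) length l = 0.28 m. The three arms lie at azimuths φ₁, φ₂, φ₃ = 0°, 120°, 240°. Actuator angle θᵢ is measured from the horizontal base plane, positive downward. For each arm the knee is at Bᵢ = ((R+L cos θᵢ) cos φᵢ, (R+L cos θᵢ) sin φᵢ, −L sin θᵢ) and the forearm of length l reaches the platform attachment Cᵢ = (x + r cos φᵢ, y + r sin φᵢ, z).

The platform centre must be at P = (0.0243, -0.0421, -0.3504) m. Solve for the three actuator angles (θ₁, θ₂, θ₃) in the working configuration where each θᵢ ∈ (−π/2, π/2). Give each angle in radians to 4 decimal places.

θ₁ = 0.8726, θ₂ = 1.1344, θ₃ = 0.8726

arm 1 (φ=0.0°): x'=0.0243, y'=-0.0421
  e−x'=0.0657;  (l²−L²−(e−x')²−y'²−z²)/2L = -0.2262
  γ=atan2(-0.3504,0.0657)=-1.3854;  ψ=arccos(-0.6344)=2.2580;  θ1=γ+ψ≈0.8726
arm 2 (φ=120.0°): x'=-0.0486, y'=0.0000
  A cos θ + B sin θ = C:  0.1386·cos θ + -0.3504·sin θ = -0.2590
  √(A²+B²)=0.3768;  θ2 = -1.1941+2.3285 ≈ 1.1344
rotate P by −φ3: (0.0243, 0.0421, -0.3504)
  A cos θ + B sin θ = C:  0.0657·cos θ + -0.3504·sin θ = -0.2262
  √(A²+B²)=0.3565;  θ3 = -1.3855+2.2580 ≈ 0.8726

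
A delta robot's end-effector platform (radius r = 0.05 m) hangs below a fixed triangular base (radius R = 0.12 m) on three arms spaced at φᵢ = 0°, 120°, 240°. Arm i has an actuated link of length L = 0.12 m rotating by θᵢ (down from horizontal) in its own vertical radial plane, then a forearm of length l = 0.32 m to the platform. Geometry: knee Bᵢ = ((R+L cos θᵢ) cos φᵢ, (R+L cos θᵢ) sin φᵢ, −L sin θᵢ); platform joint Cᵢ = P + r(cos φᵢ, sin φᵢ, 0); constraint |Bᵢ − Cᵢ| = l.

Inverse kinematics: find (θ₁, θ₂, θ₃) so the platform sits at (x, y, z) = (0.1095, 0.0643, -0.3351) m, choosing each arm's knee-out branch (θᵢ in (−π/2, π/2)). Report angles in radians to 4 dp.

arm 1 (φ=0.0°): x'=0.1095, y'=0.0643
  A=-0.0395, B=-0.3351, C=(l²−L²−A²−y'²−z²)/(2L)=-0.1249
  θ1 = atan2(B,A) + arccos(C/0.3374) = 0.2620
arm 2 (φ=120.0°): x'=0.0009, y'=-0.1270
  A=0.0691, B=-0.3351, C=(l²−L²−A²−y'²−z²)/(2L)=-0.1883
  γ=atan2(-0.3351,0.0691)=-1.3675;  ψ=arccos(-0.5503)=2.1535;  θ2=γ+ψ≈0.7860
arm 3 (φ=240.0°): x'=-0.1104, y'=0.0627
  e−x'=0.1804;  (l²−L²−(e−x')²−y'²−z²)/2L = -0.2532
  √(A²+B²)=0.3806;  θ3 = -1.0769+2.2988 ≈ 1.2219

θ₁ = 0.2620, θ₂ = 0.7860, θ₃ = 1.2219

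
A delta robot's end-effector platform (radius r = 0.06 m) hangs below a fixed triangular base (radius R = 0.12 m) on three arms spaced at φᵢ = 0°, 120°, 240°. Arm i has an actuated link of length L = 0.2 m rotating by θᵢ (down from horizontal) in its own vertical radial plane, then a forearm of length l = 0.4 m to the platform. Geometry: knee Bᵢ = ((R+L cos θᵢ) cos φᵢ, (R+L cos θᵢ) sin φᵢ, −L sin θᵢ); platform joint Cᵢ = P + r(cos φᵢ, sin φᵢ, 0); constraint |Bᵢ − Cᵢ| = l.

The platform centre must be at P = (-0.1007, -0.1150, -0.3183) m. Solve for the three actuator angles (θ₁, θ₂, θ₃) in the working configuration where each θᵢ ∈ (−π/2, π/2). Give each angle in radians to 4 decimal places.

φ1=0.0° → target in arm frame (-0.1007, -0.1150)
  e−x'=0.1607;  (l²−L²−(e−x')²−y'²−z²)/2L = -0.0509
  γ=atan2(-0.3183,0.1607)=-1.1033;  ψ=arccos(-0.1428)=1.7141;  θ1=γ+ψ≈0.6108
φ2=120.0° → target in arm frame (-0.0492, 0.1447)
  e−x'=0.1092;  (l²−L²−(e−x')²−y'²−z²)/2L = -0.0355
  θ2 = atan2(B,A) + arccos(C/0.3365) = 0.4362
arm 3 (φ=240.0°): x'=0.1499, y'=-0.0297
  A=-0.0899, B=-0.3183, C=(l²−L²−A²−y'²−z²)/(2L)=0.0243
  γ=atan2(-0.3183,-0.0899)=-1.8462;  ψ=arccos(0.0734)=1.4973;  θ3=γ+ψ≈-0.3489

θ₁ = 0.6108, θ₂ = 0.4362, θ₃ = -0.3489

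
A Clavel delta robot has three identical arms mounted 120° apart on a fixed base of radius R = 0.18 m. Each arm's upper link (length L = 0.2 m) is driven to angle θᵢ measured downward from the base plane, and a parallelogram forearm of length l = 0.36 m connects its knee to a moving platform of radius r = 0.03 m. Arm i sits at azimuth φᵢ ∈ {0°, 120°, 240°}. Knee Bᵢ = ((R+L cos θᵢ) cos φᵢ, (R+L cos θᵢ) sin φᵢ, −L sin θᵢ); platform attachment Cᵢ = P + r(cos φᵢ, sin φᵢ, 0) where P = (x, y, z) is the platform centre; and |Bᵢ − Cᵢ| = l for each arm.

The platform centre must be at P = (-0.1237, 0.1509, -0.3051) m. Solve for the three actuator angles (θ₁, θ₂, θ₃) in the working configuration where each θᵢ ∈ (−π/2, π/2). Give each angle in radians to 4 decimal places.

arm 1 (φ=0.0°): x'=-0.1237, y'=0.1509
  e−x'=0.2737;  (l²−L²−(e−x')²−y'²−z²)/2L = -0.2529
  γ=atan2(-0.3051,0.2737)=-0.8396;  ψ=arccos(-0.6171)=2.2358;  θ1=γ+ψ≈1.3962
φ2=120.0° → target in arm frame (0.1925, 0.0317)
  e−x'=-0.0425;  (l²−L²−(e−x')²−y'²−z²)/2L = -0.0157
  θ2 = atan2(B,A) + arccos(C/0.3081) = -0.0874
arm 3 (φ=240.0°): x'=-0.0688, y'=-0.1826
  e−x'=0.2188;  (l²−L²−(e−x')²−y'²−z²)/2L = -0.2118
  √(A²+B²)=0.3755;  θ3 = -0.9486+2.1700 ≈ 1.2215

θ₁ = 1.3962, θ₂ = -0.0874, θ₃ = 1.2215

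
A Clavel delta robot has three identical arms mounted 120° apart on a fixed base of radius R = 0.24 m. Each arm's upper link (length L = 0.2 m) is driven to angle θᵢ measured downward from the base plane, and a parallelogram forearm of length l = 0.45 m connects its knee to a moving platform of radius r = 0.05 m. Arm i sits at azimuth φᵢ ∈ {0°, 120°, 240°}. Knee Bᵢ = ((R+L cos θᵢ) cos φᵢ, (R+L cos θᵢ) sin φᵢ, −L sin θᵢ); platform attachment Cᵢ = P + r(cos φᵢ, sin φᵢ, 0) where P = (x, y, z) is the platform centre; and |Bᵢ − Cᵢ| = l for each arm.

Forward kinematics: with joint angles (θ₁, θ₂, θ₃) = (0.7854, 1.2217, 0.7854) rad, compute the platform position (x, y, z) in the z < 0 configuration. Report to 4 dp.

(0.0426, -0.0738, -0.4785)

φ1=0.0°: virtual centre (0.3314, 0.0000, -0.1414), radius l
φ2=120.0°: virtual centre (-0.1292, 0.2238, -0.1879), radius l
S3 = (0.3314·cos240.0°, 0.3314·sin240.0°, -0.1414) = (-0.1657, -0.2870, -0.1414)
subtract pairs → two planes through P
plane₁₂: -0.9213x+0.4476y+-0.0930z = -0.0277
Cramer: x(z) = 0.0164-0.0548z;  y(z) = -0.0283+0.0950z
into |P−S₁|² = l²: 1.0120z² + 0.3120z + -0.0824 = 0;  Δ = 0.4310;  z = -0.4785 or 0.1702 → z<0 root = -0.4785
x = 0.0426, y = -0.0738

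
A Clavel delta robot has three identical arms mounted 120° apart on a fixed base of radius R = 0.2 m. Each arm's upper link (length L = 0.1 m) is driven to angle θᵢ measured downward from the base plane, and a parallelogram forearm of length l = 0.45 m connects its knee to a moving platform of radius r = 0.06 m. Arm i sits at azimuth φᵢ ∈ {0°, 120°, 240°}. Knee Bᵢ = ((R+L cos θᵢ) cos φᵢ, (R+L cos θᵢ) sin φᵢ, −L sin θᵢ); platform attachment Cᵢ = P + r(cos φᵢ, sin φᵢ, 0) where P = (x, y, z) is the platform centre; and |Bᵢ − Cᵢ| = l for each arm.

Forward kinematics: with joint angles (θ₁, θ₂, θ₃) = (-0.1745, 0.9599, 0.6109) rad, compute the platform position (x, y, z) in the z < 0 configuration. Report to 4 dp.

(0.1180, -0.0415, -0.4142)

O1 = (0.2385·cos0.0°, 0.2385·sin0.0°, 0.0174) = (0.2385, 0.0000, 0.0174)
φ2=120.0°: virtual centre (-0.0987, 0.1709, -0.0819), radius l
arm 3 at φ=240.0°: e+L cos θ3 = 0.2219;  O3 = (-0.1110, -0.1922, -0.0574)
eliminate P² terms by subtracting sphere 1 from 2 and 3
plane₁₂: -0.6743x+0.3418y+-0.1985z = -0.0115
det = 0.4981;  x = 0.0121+-0.2558z,  y = -0.0099+0.0763z
sphere 1 gives Az²+Bz+C=0 with A=1.0712, B=0.0796, C=-0.1508;  B²−4AC=0.6527;  roots -0.4142, 0.3399;  negative root z = -0.4142
x = 0.1180, y = -0.0415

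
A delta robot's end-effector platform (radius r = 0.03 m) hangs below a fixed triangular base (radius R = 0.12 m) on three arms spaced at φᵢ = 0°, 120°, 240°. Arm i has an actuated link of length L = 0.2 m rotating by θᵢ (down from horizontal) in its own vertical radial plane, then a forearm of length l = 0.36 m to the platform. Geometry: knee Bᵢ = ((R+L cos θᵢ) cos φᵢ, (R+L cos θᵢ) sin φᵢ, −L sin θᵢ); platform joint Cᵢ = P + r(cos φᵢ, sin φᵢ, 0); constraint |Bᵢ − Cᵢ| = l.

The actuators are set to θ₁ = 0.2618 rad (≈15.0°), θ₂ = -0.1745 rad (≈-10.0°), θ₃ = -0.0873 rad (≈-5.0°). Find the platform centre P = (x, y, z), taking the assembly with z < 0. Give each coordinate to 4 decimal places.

(-0.0395, 0.0070, -0.2112)

centre 1 = (0.2832·cos0.0°, 0.2832·sin0.0°, -0.0518) = (0.2832, 0.0000, -0.0518)
centre 2 = (0.2870·cos120.0°, 0.2870·sin120.0°, 0.0347) = (-0.1435, 0.2485, 0.0347)
φ3=240.0°: virtual centre (-0.1446, -0.2505, 0.0174), radius l
eliminate P² terms by subtracting sphere 1 from 2 and 3
plane₁₂: -0.8533x+0.4970y+0.1730z = 0.0007
Cramer: x(z) = -0.0010+0.1823z;  y(z) = -0.0004-0.0351z
quadratic in z: (1.0345)z²+(-0.0001)z+(-0.0461)=0, √Δ=0.4369 → z ∈ {-0.2112, 0.2112}; z = -0.2112 (taking z<0)
x = -0.0395, y = 0.0070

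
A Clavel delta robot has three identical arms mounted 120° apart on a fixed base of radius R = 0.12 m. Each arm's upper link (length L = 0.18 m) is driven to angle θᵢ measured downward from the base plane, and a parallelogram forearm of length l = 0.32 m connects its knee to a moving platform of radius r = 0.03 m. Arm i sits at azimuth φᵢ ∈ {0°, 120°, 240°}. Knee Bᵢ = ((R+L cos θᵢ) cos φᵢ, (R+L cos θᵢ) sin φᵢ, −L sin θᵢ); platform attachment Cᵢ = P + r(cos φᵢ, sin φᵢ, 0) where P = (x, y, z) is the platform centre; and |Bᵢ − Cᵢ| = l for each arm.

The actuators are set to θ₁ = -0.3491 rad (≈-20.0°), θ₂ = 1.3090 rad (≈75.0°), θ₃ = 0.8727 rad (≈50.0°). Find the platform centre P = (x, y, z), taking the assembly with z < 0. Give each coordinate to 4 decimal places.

O1 = (0.2591·cos0.0°, 0.2591·sin0.0°, 0.0616) = (0.2591, 0.0000, 0.0616)
O2 = (0.1366·cos120.0°, 0.1366·sin120.0°, -0.1739) = (-0.0683, 0.1183, -0.1739)
O3 = (0.2057·cos240.0°, 0.2057·sin240.0°, -0.1379) = (-0.1028, -0.1781, -0.1379)
|O₂|²−|O₁|² = -0.0221;  |O₃|²−|O₁|² = -0.0096
[-0.6549 0.2366 -0.4709]·P = -0.0221;  [-0.7240 -0.3563 -0.3989]·P = -0.0096
Cramer: x(z) = 0.0251-0.6479z;  y(z) = -0.0239+0.1969z
quadratic in z: (1.4585)z²+(0.1708)z+(-0.0432)=0, √Δ=0.5305 → z ∈ {-0.2404, 0.1233}; z = -0.2404 (taking z<0)
x = 0.1808, y = -0.0712

(0.1808, -0.0712, -0.2404)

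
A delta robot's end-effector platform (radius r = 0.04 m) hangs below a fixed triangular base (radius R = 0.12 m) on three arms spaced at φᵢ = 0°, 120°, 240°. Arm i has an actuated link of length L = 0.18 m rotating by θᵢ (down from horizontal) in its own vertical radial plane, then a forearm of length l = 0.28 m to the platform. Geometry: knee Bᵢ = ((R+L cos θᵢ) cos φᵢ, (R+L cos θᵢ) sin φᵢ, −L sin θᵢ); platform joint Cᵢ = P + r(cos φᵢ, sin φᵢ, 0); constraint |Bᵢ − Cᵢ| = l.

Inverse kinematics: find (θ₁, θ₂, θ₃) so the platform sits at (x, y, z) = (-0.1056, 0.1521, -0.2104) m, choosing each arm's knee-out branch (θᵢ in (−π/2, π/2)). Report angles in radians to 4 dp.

rotate P by −φ1: (-0.1056, 0.1521, -0.2104)
  A=0.1856, B=-0.2104, C=(l²−L²−A²−y'²−z²)/(2L)=-0.1551
  γ=atan2(-0.2104,0.1856)=-0.8479;  ψ=arccos(-0.5530)=2.1567;  θ1=γ+ψ≈1.3088
φ2=120.0° → target in arm frame (0.1845, 0.0154)
  e−x'=-0.1045;  (l²−L²−(e−x')²−y'²−z²)/2L = -0.0262
  γ=atan2(-0.2104,-0.1045)=-2.0319;  ψ=arccos(-0.1115)=1.6825;  θ2=γ+ψ≈-0.3493
φ3=240.0° → target in arm frame (-0.0789, -0.1675)
  A cos θ + B sin θ = C:  0.1589·cos θ + -0.2104·sin θ = -0.1433
  √(A²+B²)=0.2637;  θ3 = -0.9239+2.1453 ≈ 1.2214

θ₁ = 1.3088, θ₂ = -0.3493, θ₃ = 1.2214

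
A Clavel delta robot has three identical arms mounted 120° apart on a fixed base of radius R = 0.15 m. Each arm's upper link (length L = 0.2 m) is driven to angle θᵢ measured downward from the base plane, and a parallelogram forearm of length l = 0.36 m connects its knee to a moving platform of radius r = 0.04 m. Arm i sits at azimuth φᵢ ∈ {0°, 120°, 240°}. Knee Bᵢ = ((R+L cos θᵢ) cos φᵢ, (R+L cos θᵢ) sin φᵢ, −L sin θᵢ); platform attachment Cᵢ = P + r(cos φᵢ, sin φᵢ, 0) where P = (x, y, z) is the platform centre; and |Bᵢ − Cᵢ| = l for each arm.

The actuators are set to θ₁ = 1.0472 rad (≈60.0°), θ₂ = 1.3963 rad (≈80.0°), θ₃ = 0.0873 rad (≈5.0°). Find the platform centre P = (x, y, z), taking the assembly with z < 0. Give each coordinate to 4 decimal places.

centre 1 = (0.2100·cos0.0°, 0.2100·sin0.0°, -0.1732) = (0.2100, 0.0000, -0.1732)
arm 2 at φ=120.0°: ρ2 = 0.1447;  centre 2 = (-0.0724, 0.1253, -0.1970)
arm 3 at φ=240.0°: ρ3 = 0.3092;  centre 3 = (-0.1546, -0.2678, -0.0174)
|centre ₂|²−|centre ₁|² = -0.0144;  |centre ₃|²−|centre ₁|² = 0.0218
plane₁₂: -0.5647x+0.2507y+-0.0475z = -0.0144
det = 0.4853;  x = 0.0046+0.1085z,  y = -0.0470+0.4339z
sphere 1 gives Az²+Bz+C=0 with A=1.2001, B=0.2611, C=-0.0552;  B²−4AC=0.3331;  roots -0.3492, 0.1317;  negative root z = -0.3492
x = -0.0333, y = -0.1985

(-0.0333, -0.1985, -0.3492)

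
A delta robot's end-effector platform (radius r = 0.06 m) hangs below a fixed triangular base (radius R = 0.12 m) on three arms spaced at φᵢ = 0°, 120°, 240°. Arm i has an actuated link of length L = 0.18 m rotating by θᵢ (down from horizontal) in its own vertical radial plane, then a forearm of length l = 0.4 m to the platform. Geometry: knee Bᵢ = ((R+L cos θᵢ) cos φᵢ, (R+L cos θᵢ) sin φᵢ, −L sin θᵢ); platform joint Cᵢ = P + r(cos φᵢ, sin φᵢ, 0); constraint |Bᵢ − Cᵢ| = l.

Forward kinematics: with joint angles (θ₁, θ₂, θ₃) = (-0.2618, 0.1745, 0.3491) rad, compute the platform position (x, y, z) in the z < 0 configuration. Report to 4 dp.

(0.0864, 0.0264, -0.3243)

S1 = (0.2339·cos0.0°, 0.2339·sin0.0°, 0.0466) = (0.2339, 0.0000, 0.0466)
φ2=120.0°: virtual centre (-0.1186, 0.2055, -0.0313), radius l
S3 = (0.2291·cos240.0°, 0.2291·sin240.0°, -0.0616) = (-0.1146, -0.1984, -0.0616)
|S₂|²−|S₁|² = 0.0004;  |S₃|²−|S₁|² = -0.0006
plane₁₂: -0.7050x+0.4110y+-0.1557z = 0.0004
Cramer: x(z) = 0.0001-0.2661z;  y(z) = 0.0012-0.0777z
sphere 1 gives Az²+Bz+C=0 with A=1.0769, B=0.0310, C=-0.1032;  B²−4AC=0.4455;  roots -0.3243, 0.2955;  negative root z = -0.3243
x = 0.0864, y = 0.0264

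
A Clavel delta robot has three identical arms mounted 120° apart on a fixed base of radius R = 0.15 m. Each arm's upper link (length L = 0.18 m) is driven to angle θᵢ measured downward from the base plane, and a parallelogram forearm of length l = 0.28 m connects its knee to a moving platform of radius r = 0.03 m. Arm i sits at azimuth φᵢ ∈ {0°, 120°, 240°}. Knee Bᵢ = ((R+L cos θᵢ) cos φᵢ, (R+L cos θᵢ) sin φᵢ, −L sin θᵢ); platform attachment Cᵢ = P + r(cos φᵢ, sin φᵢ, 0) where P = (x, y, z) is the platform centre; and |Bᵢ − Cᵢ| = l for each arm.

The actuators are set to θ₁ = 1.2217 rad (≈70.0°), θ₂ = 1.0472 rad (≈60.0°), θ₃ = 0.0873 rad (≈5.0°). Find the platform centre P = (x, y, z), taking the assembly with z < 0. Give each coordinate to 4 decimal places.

φ1=0.0°: virtual centre (0.1816, 0.0000, -0.1691), radius l
arm 2 at φ=120.0°: ρ2 = 0.2100;  S2 = (-0.1050, 0.1819, -0.1559)
arm 3 at φ=240.0°: ρ3 = 0.2993;  S3 = (-0.1497, -0.2592, -0.0157)
subtract pairs → two planes through P
plane₁₂: -0.5731x+0.3637y+0.0265z = 0.0068
Cramer: x(z) = -0.0257+0.2330z;  y(z) = -0.0217+0.2942z
into |P−S₁|² = l²: 1.1409z² + 0.2289z + -0.0064 = 0;  Δ = 0.0815;  z = -0.2254 or 0.0248 → z<0 root = -0.2254
x = -0.0782, y = -0.0880

(-0.0782, -0.0880, -0.2254)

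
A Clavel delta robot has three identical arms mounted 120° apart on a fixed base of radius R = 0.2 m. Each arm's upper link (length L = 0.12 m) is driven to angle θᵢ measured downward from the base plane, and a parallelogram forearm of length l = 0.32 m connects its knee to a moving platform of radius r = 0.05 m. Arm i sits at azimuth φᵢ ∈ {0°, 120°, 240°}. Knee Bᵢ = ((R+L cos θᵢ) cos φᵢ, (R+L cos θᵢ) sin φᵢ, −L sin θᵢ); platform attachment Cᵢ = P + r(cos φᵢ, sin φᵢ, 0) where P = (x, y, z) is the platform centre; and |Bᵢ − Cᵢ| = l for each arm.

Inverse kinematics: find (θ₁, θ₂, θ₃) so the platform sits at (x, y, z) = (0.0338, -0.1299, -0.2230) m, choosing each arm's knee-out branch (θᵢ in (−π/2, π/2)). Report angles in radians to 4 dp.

θ₁ = 0.3492, θ₂ = 1.3963, θ₃ = -0.2612

arm 1 (φ=0.0°): x'=0.0338, y'=-0.1299
  e−x'=0.1162;  (l²−L²−(e−x')²−y'²−z²)/2L = 0.0329
  γ=atan2(-0.2230,0.1162)=-1.0904;  ψ=arccos(0.1308)=1.4396;  θ1=γ+ψ≈0.3492
φ2=120.0° → target in arm frame (-0.1294, 0.0357)
  A=0.2794, B=-0.2230, C=(l²−L²−A²−y'²−z²)/(2L)=-0.1711
  θ2 = atan2(B,A) + arccos(C/0.3575) = 1.3963
φ3=240.0° → target in arm frame (0.0956, 0.0942)
  A=0.0544, B=-0.2230, C=(l²−L²−A²−y'²−z²)/(2L)=0.1101
  θ3 = atan2(B,A) + arccos(C/0.2295) = -0.2612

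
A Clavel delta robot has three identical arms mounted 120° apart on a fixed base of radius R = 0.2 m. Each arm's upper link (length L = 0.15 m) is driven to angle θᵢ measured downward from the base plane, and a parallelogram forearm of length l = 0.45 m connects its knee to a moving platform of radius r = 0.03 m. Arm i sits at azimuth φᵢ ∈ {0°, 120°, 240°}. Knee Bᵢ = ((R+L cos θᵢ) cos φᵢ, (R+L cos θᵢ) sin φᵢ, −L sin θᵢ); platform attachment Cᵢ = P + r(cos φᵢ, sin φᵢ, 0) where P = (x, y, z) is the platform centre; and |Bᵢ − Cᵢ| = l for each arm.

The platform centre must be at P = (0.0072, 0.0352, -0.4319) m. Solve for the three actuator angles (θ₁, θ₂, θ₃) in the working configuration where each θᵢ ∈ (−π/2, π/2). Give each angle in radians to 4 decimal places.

θ₁ = 0.6106, θ₂ = 0.5235, θ₃ = 0.7853

rotate P by −φ1: (0.0072, 0.0352, -0.4319)
  A cos θ + B sin θ = C:  0.1628·cos θ + -0.4319·sin θ = -0.1143
  √(A²+B²)=0.4616;  θ1 = -1.2103+1.8210 ≈ 0.6106
arm 2 (φ=120.0°): x'=0.0269, y'=-0.0238
  A=0.1431, B=-0.4319, C=(l²−L²−A²−y'²−z²)/(2L)=-0.0920
  √(A²+B²)=0.4550;  θ2 = -1.2508+1.7743 ≈ 0.5235
rotate P by −φ3: (-0.0341, -0.0114, -0.4319)
  e−x'=0.2041;  (l²−L²−(e−x')²−y'²−z²)/2L = -0.1611
  √(A²+B²)=0.4777;  θ3 = -1.1294+1.9147 ≈ 0.7853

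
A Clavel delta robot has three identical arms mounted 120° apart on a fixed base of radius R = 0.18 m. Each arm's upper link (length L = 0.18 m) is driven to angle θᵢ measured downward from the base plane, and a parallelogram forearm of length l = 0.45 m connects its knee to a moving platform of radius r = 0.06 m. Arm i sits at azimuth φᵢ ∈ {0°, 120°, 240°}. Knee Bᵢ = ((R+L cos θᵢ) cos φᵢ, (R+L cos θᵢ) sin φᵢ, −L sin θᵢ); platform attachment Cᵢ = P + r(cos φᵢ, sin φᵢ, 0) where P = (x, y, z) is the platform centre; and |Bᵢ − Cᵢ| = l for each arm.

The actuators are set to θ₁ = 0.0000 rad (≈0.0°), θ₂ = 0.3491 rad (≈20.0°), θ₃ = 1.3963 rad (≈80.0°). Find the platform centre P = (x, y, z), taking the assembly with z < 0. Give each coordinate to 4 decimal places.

(0.1629, 0.1895, -0.3845)

φ1=0.0°: virtual centre (0.3000, 0.0000, 0.0000), radius l
φ2=120.0°: virtual centre (-0.1446, 0.2504, -0.0616), radius l
arm 3 at φ=240.0°: ρ3 = 0.1513;  centre 3 = (-0.0756, -0.1310, -0.1773)
|centre ₂|²−|centre ₁|² = -0.0026;  |centre ₃|²−|centre ₁|² = -0.0357
plane₁₂: -0.8891x+0.5008y+-0.1231z = -0.0026
det = 0.6092;  x = 0.0305+-0.3444z,  y = 0.0489+-0.3656z
quadratic in z: (1.2523)z²+(0.1499)z+(-0.1275)=0, √Δ=0.8130 → z ∈ {-0.3845, 0.2647}; z = -0.3845 (taking z<0)
x = 0.1629, y = 0.1895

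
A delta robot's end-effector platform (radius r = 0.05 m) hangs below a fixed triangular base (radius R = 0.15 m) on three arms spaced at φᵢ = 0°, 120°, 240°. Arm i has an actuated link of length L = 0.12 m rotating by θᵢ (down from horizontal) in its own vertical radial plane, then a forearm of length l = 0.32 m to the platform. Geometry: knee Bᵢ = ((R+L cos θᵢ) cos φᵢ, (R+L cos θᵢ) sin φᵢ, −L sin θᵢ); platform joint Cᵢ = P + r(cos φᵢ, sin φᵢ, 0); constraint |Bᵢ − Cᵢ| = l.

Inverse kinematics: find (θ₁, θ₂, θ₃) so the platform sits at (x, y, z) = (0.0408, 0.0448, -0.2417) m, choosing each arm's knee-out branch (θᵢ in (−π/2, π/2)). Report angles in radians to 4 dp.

θ₁ = -0.1746, θ₂ = -0.0001, θ₃ = 0.5238

rotate P by −φ1: (0.0408, 0.0448, -0.2417)
  e−x'=0.0592;  (l²−L²−(e−x')²−y'²−z²)/2L = 0.1003
  γ=atan2(-0.2417,0.0592)=-1.3306;  ψ=arccos(0.4030)=1.1560;  θ1=γ+ψ≈-0.1746
rotate P by −φ2: (0.0184, -0.0577, -0.2417)
  A=0.0816, B=-0.2417, C=(l²−L²−A²−y'²−z²)/(2L)=0.0816
  γ=atan2(-0.2417,0.0816)=-1.2452;  ψ=arccos(0.3200)=1.2451;  θ2=γ+ψ≈-0.0001
φ3=240.0° → target in arm frame (-0.0592, 0.0129)
  A cos θ + B sin θ = C:  0.1592·cos θ + -0.2417·sin θ = 0.0170
  γ=atan2(-0.2417,0.1592)=-0.9884;  ψ=arccos(0.0586)=1.5122;  θ3=γ+ψ≈0.5238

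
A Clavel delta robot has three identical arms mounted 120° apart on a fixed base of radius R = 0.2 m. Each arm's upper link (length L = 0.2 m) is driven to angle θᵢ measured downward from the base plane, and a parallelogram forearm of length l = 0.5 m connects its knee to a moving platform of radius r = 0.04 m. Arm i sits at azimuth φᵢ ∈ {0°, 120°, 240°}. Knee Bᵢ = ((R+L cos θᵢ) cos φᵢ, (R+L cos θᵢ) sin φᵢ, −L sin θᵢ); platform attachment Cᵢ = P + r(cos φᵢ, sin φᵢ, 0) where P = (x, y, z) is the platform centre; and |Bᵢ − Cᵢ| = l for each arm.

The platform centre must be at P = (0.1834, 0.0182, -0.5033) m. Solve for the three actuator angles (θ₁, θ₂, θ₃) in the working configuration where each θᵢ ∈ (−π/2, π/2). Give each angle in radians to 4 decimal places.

θ₁ = 0.1746, θ₂ = 1.0473, θ₃ = 1.1346

φ1=0.0° → target in arm frame (0.1834, 0.0182)
  A=-0.0234, B=-0.5033, C=(l²−L²−A²−y'²−z²)/(2L)=-0.1105
  γ=atan2(-0.5033,-0.0234)=-1.6173;  ψ=arccos(-0.2193)=1.7919;  θ1=γ+ψ≈0.1746
φ2=120.0° → target in arm frame (-0.0759, -0.1679)
  A cos θ + B sin θ = C:  0.2359·cos θ + -0.5033·sin θ = -0.3179
  γ=atan2(-0.5033,0.2359)=-1.1324;  ψ=arccos(-0.5720)=2.1797;  θ2=γ+ψ≈1.0473
arm 3 (φ=240.0°): x'=-0.1075, y'=0.1497
  A cos θ + B sin θ = C:  0.2675·cos θ + -0.5033·sin θ = -0.3432
  √(A²+B²)=0.5700;  θ3 = -1.0823+2.2169 ≈ 1.1346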